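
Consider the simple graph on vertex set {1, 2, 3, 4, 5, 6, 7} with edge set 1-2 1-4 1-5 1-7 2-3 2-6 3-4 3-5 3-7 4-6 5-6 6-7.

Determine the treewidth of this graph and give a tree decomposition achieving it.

Every bag has size at most 4, so the width is 4 − 1 = 3 and tw(G) ≤ 3. For the lower bound: the 4 vertex sets {2,3}, {4,6}, {1}, {7} are disjoint, each induces a connected subgraph, and every pair is joined by at least one edge of G. Contracting each set to a single vertex therefore yields K_{4} as a minor, and since treewidth is minor-monotone, tw(G) ≥ tw(K_{4}) = 3. Combining the bounds, tw(G) = 3.

Treewidth 3.
One such decomposition:
Bags: B1 = {1, 2, 3, 6}  B2 = {1, 3, 4, 6}  B3 = {1, 3, 6, 7}  B4 = {1, 3, 5, 6}
Tree: B1–B2, B2–B3, B3–B4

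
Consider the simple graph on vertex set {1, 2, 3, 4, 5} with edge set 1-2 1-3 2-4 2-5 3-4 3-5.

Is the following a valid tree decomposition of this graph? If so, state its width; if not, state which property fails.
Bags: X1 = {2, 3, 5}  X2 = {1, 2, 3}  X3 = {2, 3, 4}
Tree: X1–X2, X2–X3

Checking the three conditions: (i) the bags cover all of {1, 2, 3, 4, 5}; (ii) for each edge, some bag contains both endpoints; (iii) the bags containing any fixed vertex form a subtree. All hold, so the decomposition is valid with width 3 − 1 = 2.

Yes; width 2.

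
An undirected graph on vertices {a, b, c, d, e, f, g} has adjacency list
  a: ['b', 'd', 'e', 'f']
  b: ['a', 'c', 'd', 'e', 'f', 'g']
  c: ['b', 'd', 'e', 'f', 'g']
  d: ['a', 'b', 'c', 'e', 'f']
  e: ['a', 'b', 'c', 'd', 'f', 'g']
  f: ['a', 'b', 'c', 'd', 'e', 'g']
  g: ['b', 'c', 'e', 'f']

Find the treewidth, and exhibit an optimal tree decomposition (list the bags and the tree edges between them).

Treewidth 4.
Bags: B1 = {b, c, d, e, f}  B2 = {b, c, e, f, g}  B3 = {a, b, d, e, f}
Tree: B1–B2, B1–B3

The largest bag has 5 vertices, giving width 4; this decomposition certifies tw(G) ≤ 4. Conversely, {b, c, d, e, f} is a clique of size 5, and the vertices of any clique must share a bag in every tree decomposition; so some bag has ≥ 5 vertices and tw(G) ≥ 4. Therefore the treewidth is 4.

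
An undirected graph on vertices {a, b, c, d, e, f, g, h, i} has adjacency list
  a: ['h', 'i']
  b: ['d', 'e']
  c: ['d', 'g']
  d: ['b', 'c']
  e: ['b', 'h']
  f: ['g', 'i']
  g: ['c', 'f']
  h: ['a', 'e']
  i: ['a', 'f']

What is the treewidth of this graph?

2

A width-2 tree decomposition is:
Bags: B1 = {a, h, i}  B2 = {f, h, i}  B3 = {f, g, h}  B4 = {c, g, h}  B5 = {c, d, h}  B6 = {b, d, h}  B7 = {b, e, h}
Tree: B1–B2, B2–B3, B3–B4, B4–B5, B5–B6, B6–B7
The largest bag has 3 vertices, giving width 2; this decomposition certifies tw(G) ≤ 2. The edges h–a–i–f–g–c–d–b–e–h form a cycle, so G is not a tree and its treewidth is at least 2. The upper and lower bounds meet at 2, so that is the treewidth.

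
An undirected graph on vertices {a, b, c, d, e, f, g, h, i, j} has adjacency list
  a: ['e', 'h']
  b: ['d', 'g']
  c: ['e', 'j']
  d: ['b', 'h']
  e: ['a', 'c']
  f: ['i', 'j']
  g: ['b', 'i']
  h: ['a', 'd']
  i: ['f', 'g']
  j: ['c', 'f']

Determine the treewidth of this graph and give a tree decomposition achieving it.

The largest bag has 3 vertices, giving width 2; this decomposition certifies tw(G) ≤ 2. Since e–c–j–f–i–g–b–d–h–a–e is a cycle in G, G is not acyclic. Forests are exactly the graphs of treewidth ≤ 1, so tw(G) ≥ 2. The upper and lower bounds meet at 2, so that is the treewidth.

Treewidth 2.
Bags: B1 = {c, e, j}  B2 = {e, f, j}  B3 = {e, f, i}  B4 = {e, g, i}  B5 = {b, e, g}  B6 = {b, d, e}  B7 = {d, e, h}  B8 = {a, e, h}
Tree: B1–B2, B2–B3, B3–B4, B4–B5, B5–B6, B6–B7, B7–B8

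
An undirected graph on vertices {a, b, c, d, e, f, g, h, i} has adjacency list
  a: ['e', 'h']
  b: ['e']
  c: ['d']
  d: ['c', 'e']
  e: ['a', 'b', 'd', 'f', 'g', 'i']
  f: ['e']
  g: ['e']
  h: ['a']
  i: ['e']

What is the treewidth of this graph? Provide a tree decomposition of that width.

Treewidth 1.
One optimal decomposition is:
Bags: B1 = {b, e}  B2 = {e, i}  B3 = {a, e}  B4 = {e, f}  B5 = {a, h}  B6 = {e, g}  B7 = {d, e}  B8 = {c, d}
Tree: B1–B2, B1–B3, B3–B4, B3–B5, B4–B6, B4–B7, B7–B8

The largest bag has 2 vertices, giving width 1; this decomposition certifies tw(G) ≤ 1. G has an edge, so its treewidth is at least 1. Hence tw(G) = 1 exactly.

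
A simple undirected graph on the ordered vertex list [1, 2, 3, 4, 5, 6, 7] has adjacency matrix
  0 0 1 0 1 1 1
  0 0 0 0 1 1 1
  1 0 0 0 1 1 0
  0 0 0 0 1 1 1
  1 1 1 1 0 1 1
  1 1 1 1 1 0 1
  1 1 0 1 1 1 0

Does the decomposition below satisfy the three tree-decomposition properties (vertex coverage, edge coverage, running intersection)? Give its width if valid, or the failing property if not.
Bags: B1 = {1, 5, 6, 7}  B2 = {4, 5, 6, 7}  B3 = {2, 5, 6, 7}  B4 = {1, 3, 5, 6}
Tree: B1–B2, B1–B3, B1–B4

Every vertex of G appears in some bag (union = {1, 2, 3, 4, 5, 6, 7}); every edge is covered by a bag; and for each vertex v the set of bags containing v is connected in the bag tree. The decomposition is therefore valid. The largest bag has 4 vertices, so the width is 3.

Yes; width 3.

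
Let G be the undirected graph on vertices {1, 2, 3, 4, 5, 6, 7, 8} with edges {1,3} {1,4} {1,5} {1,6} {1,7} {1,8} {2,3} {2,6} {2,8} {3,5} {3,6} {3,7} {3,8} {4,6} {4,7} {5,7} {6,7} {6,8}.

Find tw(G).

3

A width-3 tree decomposition is:
Bags: B1 = {1, 4, 6, 7}  B2 = {1, 3, 6, 7}  B3 = {1, 3, 6, 8}  B4 = {1, 3, 5, 7}  B5 = {2, 3, 6, 8}
Tree: B1–B2, B2–B3, B2–B4, B3–B5
Every bag has size at most 4, so the width is 4 − 1 = 3 and tw(G) ≤ 3. On the other hand G contains the 4-clique {1, 3, 5, 7}. A clique must lie in a single bag of any decomposition, so no decomposition can have width below 3. The upper and lower bounds meet at 3, so that is the treewidth.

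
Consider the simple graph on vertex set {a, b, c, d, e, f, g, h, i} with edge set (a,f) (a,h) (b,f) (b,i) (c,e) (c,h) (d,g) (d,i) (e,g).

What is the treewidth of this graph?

2

A width-2 tree decomposition is:
Bags: B1 = {a, f, h}  B2 = {c, f, h}  B3 = {c, e, f}  B4 = {e, f, g}  B5 = {d, f, g}  B6 = {d, f, i}  B7 = {b, f, i}
Tree: B1–B2, B2–B3, B3–B4, B4–B5, B5–B6, B6–B7
The largest bag has 3 vertices, giving width 2; this decomposition certifies tw(G) ≤ 2. Since f–a–h–c–e–g–d–i–b–f is a cycle in G, G is not acyclic. Forests are exactly the graphs of treewidth ≤ 1, so tw(G) ≥ 2. Therefore the treewidth is 2.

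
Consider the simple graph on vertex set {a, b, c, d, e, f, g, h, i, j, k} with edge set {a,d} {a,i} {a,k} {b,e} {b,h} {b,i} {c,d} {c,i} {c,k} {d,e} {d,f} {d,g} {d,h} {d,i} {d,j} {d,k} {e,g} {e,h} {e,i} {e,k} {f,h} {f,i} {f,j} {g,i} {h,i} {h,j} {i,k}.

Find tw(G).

3

A width-3 tree decomposition is:
Bags: B1 = {d, e, i, k}  B2 = {c, d, i, k}  B3 = {a, d, i, k}  B4 = {d, e, h, i}  B5 = {b, e, h, i}  B6 = {d, f, h, i}  B7 = {d, f, h, j}  B8 = {d, e, g, i}
Tree: B1–B2, B1–B3, B1–B4, B4–B5, B4–B6, B6–B7, B1–B8
Each bag holds 4 vertices, so the decomposition has width 3, which upper-bounds the treewidth. On the other hand G contains the 4-clique {d, f, h, j}. A clique must lie in a single bag of any decomposition, so no decomposition can have width below 3. Therefore the treewidth is 3.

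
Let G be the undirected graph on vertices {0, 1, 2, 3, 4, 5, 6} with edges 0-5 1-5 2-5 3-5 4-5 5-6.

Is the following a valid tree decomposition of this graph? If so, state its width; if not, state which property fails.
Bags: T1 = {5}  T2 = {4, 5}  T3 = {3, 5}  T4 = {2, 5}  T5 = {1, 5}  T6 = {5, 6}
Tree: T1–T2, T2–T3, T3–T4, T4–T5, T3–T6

A tree decomposition must satisfy three properties: every vertex lies in some bag; for every edge, both endpoints lie together in some bag; and for every vertex, the bags containing it form a connected subtree. Here vertex 0 appears in no bag, so the decomposition is invalid.

No — vertex 0 appears in no bag.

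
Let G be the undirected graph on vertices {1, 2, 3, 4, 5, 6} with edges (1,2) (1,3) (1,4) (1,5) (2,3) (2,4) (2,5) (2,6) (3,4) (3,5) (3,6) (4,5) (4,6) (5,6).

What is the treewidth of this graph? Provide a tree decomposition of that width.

Treewidth 4.
Bags: B1 = {1, 2, 3, 4, 5}  B2 = {2, 3, 4, 5, 6}
Tree: B1–B2

Every bag has size at most 5, so the width is 5 − 1 = 4 and tw(G) ≤ 4. Conversely, {1, 2, 3, 4, 5} is a clique of size 5, and the vertices of any clique must share a bag in every tree decomposition; so some bag has ≥ 5 vertices and tw(G) ≥ 4. The upper and lower bounds meet at 4, so that is the treewidth.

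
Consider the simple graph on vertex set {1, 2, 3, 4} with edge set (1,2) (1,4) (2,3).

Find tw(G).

1

A width-1 tree decomposition is:
Bags: B1 = {1, 2}  B2 = {2, 3}  B3 = {1, 4}
Tree: B1–B2, B1–B3
Every bag has size at most 2, so the width is 2 − 1 = 1 and tw(G) ≤ 1. Since G has at least one edge (e.g. 1–2), it is not an edgeless graph, so tw(G) ≥ 1. The upper and lower bounds meet at 1, so that is the treewidth.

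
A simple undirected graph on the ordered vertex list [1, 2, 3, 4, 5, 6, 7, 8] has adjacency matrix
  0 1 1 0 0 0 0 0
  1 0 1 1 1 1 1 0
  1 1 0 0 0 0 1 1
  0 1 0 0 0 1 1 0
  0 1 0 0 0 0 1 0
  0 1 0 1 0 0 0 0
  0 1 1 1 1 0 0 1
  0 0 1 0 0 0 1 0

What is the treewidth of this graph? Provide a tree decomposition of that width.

Each bag holds 3 vertices, so the decomposition has width 2, which upper-bounds the treewidth. For the lower bound, the 3 vertices {3, 7, 8} are pairwise adjacent, and any tree decomposition puts a clique entirely inside one bag — forcing width ≥ 2. Therefore the treewidth is 2.

Treewidth 2.
One optimal decomposition is:
Bags: B1 = {2, 4, 7}  B2 = {2, 3, 7}  B3 = {2, 5, 7}  B4 = {3, 7, 8}  B5 = {1, 2, 3}  B6 = {2, 4, 6}
Tree: B1–B2, B1–B3, B2–B4, B2–B5, B1–B6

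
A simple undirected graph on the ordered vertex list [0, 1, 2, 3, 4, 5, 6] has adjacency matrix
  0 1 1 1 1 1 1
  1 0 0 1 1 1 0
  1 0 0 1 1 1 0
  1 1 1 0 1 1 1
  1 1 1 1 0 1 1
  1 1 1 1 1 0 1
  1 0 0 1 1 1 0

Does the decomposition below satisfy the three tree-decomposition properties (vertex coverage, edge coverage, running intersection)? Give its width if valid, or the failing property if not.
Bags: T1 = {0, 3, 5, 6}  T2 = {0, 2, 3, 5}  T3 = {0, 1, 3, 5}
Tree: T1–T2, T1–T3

No — vertex 4 appears in no bag.

A tree decomposition must satisfy three properties: every vertex lies in some bag; for every edge, both endpoints lie together in some bag; and for every vertex, the bags containing it form a connected subtree. Here vertex 4 appears in no bag, so the decomposition is invalid.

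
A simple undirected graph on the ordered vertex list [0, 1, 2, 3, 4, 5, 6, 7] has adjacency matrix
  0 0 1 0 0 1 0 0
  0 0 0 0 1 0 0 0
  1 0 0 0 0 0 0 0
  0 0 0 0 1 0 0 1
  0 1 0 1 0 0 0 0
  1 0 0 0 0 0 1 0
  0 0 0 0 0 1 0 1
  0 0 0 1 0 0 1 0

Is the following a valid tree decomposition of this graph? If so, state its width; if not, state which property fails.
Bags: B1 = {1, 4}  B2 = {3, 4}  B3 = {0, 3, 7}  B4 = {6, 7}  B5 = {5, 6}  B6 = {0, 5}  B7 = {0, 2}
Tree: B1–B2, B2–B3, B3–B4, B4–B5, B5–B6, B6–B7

No — bags containing vertex 0 are not connected in the tree.

A tree decomposition must satisfy three properties: every vertex lies in some bag; for every edge, both endpoints lie together in some bag; and for every vertex, the bags containing it form a connected subtree. Here bags containing vertex 0 are not connected in the tree, so the decomposition is invalid.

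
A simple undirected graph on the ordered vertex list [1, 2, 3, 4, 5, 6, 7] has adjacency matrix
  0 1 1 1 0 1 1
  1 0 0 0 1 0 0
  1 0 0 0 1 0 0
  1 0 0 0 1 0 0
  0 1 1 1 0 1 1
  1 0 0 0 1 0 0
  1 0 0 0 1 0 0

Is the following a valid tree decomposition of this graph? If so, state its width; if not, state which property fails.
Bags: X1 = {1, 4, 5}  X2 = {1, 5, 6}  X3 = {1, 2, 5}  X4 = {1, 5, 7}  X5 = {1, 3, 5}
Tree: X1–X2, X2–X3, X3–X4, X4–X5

Vertex coverage: the bags together contain {1, 2, 3, 4, 5, 6, 7}, the full vertex set. Edge coverage: each edge of G has both endpoints in at least one bag. Running intersection: for every vertex, the bags containing it form a connected subtree. All three properties hold, so this is a valid tree decomposition of width max|bag| − 1 = 2, and hence tw(G) ≤ 2.

Yes; width 2.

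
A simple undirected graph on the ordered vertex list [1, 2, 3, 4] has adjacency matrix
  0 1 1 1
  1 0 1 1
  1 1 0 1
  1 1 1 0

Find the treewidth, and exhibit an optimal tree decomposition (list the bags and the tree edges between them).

Treewidth 3.
One such decomposition:
Bags: B1 = {1, 2, 3, 4}
Tree: (single bag)

With just one bag of size 4, the width is 4 − 1 = 3, so tw(G) ≤ 3. Conversely, {1, 2, 3, 4} is a clique of size 4, and the vertices of any clique must share a bag in every tree decomposition; so some bag has ≥ 4 vertices and tw(G) ≥ 3. Combining the bounds, tw(G) = 3.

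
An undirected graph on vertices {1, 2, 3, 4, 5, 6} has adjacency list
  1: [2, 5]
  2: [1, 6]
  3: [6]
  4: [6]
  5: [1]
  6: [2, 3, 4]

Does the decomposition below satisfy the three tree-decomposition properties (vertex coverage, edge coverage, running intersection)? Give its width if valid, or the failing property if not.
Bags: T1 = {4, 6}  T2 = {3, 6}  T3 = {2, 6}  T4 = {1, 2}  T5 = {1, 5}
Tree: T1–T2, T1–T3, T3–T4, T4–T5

Yes; width 1.

Checking the three conditions: (i) the bags cover all of {1, 2, 3, 4, 5, 6}; (ii) for each edge, some bag contains both endpoints; (iii) the bags containing any fixed vertex form a subtree. All hold, so the decomposition is valid with width 2 − 1 = 1.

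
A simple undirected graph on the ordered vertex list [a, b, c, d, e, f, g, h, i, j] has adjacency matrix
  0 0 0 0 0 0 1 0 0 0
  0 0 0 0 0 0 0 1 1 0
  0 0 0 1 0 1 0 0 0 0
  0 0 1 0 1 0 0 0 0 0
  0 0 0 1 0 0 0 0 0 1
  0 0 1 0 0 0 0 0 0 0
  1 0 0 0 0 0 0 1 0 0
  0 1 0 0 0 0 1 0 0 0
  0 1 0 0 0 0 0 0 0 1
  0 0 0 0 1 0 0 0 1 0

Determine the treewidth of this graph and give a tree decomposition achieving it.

Treewidth 1.
Bags: B1 = {a, g}  B2 = {g, h}  B3 = {b, h}  B4 = {b, i}  B5 = {i, j}  B6 = {e, j}  B7 = {d, e}  B8 = {c, d}  B9 = {c, f}
Tree: B1–B2, B2–B3, B3–B4, B4–B5, B5–B6, B6–B7, B7–B8, B8–B9

The largest bag has 2 vertices, giving width 1; this decomposition certifies tw(G) ≤ 1. G has an edge, so its treewidth is at least 1. The upper and lower bounds meet at 1, so that is the treewidth.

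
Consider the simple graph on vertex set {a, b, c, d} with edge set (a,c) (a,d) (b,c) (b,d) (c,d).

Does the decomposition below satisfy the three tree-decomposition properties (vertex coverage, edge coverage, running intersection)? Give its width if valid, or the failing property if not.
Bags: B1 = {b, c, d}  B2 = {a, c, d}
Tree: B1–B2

Every vertex of G appears in some bag (union = {a, b, c, d}); every edge is covered by a bag; and for each vertex v the set of bags containing v is connected in the bag tree. The decomposition is therefore valid. The largest bag has 3 vertices, so the width is 2.

Yes; width 2.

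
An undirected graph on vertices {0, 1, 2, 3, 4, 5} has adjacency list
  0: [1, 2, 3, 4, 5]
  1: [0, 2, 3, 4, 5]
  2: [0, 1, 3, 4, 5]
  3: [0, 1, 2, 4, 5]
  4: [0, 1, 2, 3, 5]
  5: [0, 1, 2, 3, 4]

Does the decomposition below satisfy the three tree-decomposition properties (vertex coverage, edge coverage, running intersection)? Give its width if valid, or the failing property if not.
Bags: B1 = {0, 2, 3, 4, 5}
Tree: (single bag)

No — vertex 1 appears in no bag.

A tree decomposition must satisfy three properties: every vertex lies in some bag; for every edge, both endpoints lie together in some bag; and for every vertex, the bags containing it form a connected subtree. Here vertex 1 appears in no bag, so the decomposition is invalid.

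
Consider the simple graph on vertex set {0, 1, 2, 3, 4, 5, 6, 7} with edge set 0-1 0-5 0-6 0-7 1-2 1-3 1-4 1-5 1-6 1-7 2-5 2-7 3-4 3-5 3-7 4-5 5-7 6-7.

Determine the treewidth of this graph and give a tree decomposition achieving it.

Each bag holds 4 vertices, so the decomposition has width 3, which upper-bounds the treewidth. For the lower bound, the 4 vertices {1, 3, 4, 5} are pairwise adjacent, and any tree decomposition puts a clique entirely inside one bag — forcing width ≥ 3. Combining the bounds, tw(G) = 3.

Treewidth 3.
Bags: B1 = {1, 3, 5, 7}  B2 = {0, 1, 5, 7}  B3 = {1, 2, 5, 7}  B4 = {0, 1, 6, 7}  B5 = {1, 3, 4, 5}
Tree: B1–B2, B2–B3, B2–B4, B1–B5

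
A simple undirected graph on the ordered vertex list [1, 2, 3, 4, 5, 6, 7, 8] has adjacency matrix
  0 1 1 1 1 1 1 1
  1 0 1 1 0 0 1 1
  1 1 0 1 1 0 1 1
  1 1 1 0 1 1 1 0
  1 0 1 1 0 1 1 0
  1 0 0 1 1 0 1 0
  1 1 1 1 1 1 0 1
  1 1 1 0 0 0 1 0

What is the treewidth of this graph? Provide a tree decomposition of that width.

Treewidth 4.
Bags: B1 = {1, 2, 3, 4, 7}  B2 = {1, 3, 4, 5, 7}  B3 = {1, 4, 5, 6, 7}  B4 = {1, 2, 3, 7, 8}
Tree: B1–B2, B2–B3, B1–B4

The largest bag has 5 vertices, giving width 4; this decomposition certifies tw(G) ≤ 4. For the lower bound, the 5 vertices {1, 2, 3, 7, 8} are pairwise adjacent, and any tree decomposition puts a clique entirely inside one bag — forcing width ≥ 4. The upper and lower bounds meet at 4, so that is the treewidth.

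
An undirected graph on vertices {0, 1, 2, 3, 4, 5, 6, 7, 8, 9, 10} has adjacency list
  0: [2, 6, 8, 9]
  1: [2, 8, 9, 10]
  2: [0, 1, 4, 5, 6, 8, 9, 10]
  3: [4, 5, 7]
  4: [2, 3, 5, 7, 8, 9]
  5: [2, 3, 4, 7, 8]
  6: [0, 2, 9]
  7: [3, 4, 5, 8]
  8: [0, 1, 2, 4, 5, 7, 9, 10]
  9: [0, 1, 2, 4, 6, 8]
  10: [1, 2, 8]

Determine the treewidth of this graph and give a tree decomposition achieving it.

Every bag has size at most 4, so the width is 4 − 1 = 3 and tw(G) ≤ 3. On the other hand G contains the 4-clique {0, 2, 8, 9}. A clique must lie in a single bag of any decomposition, so no decomposition can have width below 3. The upper and lower bounds meet at 3, so that is the treewidth.

Treewidth 3.
One such decomposition:
Bags: B1 = {2, 4, 8, 9}  B2 = {2, 4, 5, 8}  B3 = {1, 2, 8, 9}  B4 = {0, 2, 8, 9}  B5 = {0, 2, 6, 9}  B6 = {4, 5, 7, 8}  B7 = {1, 2, 8, 10}  B8 = {3, 4, 5, 7}
Tree: B1–B2, B1–B3, B1–B4, B4–B5, B2–B6, B3–B7, B6–B8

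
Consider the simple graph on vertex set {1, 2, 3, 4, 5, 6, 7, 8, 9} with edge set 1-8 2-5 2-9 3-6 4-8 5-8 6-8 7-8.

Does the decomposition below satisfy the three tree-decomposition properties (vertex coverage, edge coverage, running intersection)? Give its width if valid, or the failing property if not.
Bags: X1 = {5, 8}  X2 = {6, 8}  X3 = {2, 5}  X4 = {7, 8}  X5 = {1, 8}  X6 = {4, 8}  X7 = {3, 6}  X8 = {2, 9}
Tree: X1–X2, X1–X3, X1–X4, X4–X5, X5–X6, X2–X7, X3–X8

Checking the three conditions: (i) the bags cover all of {1, 2, 3, 4, 5, 6, 7, 8, 9}; (ii) for each edge, some bag contains both endpoints; (iii) the bags containing any fixed vertex form a subtree. All hold, so the decomposition is valid with width 2 − 1 = 1.

Yes; width 1.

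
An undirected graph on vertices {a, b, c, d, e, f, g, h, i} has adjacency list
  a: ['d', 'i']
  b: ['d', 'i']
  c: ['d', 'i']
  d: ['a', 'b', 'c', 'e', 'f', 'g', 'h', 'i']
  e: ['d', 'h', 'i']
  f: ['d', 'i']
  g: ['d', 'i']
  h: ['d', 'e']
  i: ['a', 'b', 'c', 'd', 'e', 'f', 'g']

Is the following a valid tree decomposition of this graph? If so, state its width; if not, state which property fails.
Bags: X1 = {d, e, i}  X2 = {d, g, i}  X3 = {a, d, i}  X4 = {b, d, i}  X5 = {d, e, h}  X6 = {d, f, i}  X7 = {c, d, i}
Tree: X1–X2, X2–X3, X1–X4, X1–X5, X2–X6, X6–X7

Yes; width 2.

Vertex coverage: the bags together contain {a, b, c, d, e, f, g, h, i}, the full vertex set. Edge coverage: each edge of G has both endpoints in at least one bag. Running intersection: for every vertex, the bags containing it form a connected subtree. All three properties hold, so this is a valid tree decomposition of width max|bag| − 1 = 2, and hence tw(G) ≤ 2.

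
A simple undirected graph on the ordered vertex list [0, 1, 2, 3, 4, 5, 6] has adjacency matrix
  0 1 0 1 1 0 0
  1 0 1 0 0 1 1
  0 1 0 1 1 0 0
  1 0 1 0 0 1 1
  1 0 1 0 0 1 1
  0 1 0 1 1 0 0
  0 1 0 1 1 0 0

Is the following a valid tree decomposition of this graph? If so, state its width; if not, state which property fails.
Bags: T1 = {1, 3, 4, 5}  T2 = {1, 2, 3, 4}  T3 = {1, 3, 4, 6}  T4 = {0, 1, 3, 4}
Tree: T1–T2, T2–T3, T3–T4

Every vertex of G appears in some bag (union = {0, 1, 2, 3, 4, 5, 6}); every edge is covered by a bag; and for each vertex v the set of bags containing v is connected in the bag tree. The decomposition is therefore valid. The largest bag has 4 vertices, so the width is 3.

Yes; width 3.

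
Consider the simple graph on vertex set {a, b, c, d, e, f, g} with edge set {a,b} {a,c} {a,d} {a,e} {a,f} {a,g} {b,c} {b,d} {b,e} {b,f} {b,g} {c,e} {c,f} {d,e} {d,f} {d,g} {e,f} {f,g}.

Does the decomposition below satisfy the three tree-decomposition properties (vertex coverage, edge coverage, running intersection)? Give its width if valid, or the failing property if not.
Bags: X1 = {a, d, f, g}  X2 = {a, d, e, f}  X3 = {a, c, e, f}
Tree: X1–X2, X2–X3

No — vertex b appears in no bag.

A tree decomposition must satisfy three properties: every vertex lies in some bag; for every edge, both endpoints lie together in some bag; and for every vertex, the bags containing it form a connected subtree. Here vertex b appears in no bag, so the decomposition is invalid.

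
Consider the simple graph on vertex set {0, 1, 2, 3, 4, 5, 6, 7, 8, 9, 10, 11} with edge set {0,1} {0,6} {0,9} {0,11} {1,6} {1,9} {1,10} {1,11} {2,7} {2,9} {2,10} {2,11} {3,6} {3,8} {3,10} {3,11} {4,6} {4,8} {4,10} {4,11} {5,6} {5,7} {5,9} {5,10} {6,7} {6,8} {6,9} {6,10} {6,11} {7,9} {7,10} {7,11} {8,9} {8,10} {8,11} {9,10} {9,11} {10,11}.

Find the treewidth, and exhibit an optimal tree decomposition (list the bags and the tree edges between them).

Treewidth 4.
One optimal decomposition is:
Bags: B1 = {1, 6, 9, 10, 11}  B2 = {0, 1, 6, 9, 11}  B3 = {6, 7, 9, 10, 11}  B4 = {6, 8, 9, 10, 11}  B5 = {5, 6, 7, 9, 10}  B6 = {3, 6, 8, 10, 11}  B7 = {2, 7, 9, 10, 11}  B8 = {4, 6, 8, 10, 11}
Tree: B1–B2, B1–B3, B1–B4, B3–B5, B4–B6, B3–B7, B6–B8

The largest bag has 5 vertices, giving width 4; this decomposition certifies tw(G) ≤ 4. Conversely, {2, 7, 9, 10, 11} is a clique of size 5, and the vertices of any clique must share a bag in every tree decomposition; so some bag has ≥ 5 vertices and tw(G) ≥ 4. Therefore the treewidth is 4.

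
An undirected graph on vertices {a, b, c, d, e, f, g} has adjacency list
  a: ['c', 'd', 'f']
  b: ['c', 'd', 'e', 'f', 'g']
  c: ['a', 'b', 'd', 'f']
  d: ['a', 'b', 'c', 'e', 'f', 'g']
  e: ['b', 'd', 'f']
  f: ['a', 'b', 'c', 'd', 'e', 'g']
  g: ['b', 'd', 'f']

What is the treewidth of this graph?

A width-3 tree decomposition is:
Bags: B1 = {b, d, f, g}  B2 = {b, d, e, f}  B3 = {b, c, d, f}  B4 = {a, c, d, f}
Tree: B1–B2, B2–B3, B3–B4
The largest bag has 4 vertices, giving width 3; this decomposition certifies tw(G) ≤ 3. Conversely, {a, c, d, f} is a clique of size 4, and the vertices of any clique must share a bag in every tree decomposition; so some bag has ≥ 4 vertices and tw(G) ≥ 3. Combining the bounds, tw(G) = 3.

3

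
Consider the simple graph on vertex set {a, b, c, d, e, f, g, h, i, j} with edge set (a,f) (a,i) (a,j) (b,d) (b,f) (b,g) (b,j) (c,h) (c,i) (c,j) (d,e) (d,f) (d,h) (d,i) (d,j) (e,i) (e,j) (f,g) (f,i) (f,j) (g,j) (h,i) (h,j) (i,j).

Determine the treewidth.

3

A width-3 tree decomposition is:
Bags: B1 = {d, e, i, j}  B2 = {d, f, i, j}  B3 = {d, h, i, j}  B4 = {b, d, f, j}  B5 = {a, f, i, j}  B6 = {c, h, i, j}  B7 = {b, f, g, j}
Tree: B1–B2, B1–B3, B2–B4, B2–B5, B3–B6, B4–B7
Every bag has size at most 4, so the width is 4 − 1 = 3 and tw(G) ≤ 3. On the other hand G contains the 4-clique {b, f, g, j}. A clique must lie in a single bag of any decomposition, so no decomposition can have width below 3. Therefore the treewidth is 3.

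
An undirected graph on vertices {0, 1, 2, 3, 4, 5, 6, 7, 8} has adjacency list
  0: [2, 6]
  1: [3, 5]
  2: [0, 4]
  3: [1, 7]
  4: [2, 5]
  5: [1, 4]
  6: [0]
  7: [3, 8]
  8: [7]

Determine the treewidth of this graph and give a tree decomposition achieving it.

Treewidth 1.
One such decomposition:
Bags: B1 = {0, 6}  B2 = {0, 2}  B3 = {2, 4}  B4 = {4, 5}  B5 = {1, 5}  B6 = {1, 3}  B7 = {3, 7}  B8 = {7, 8}
Tree: B1–B2, B2–B3, B3–B4, B4–B5, B5–B6, B6–B7, B7–B8

Each bag holds 2 vertices, so the decomposition has width 1, which upper-bounds the treewidth. Since G has at least one edge (e.g. 6–0), it is not an edgeless graph, so tw(G) ≥ 1. The upper and lower bounds meet at 1, so that is the treewidth.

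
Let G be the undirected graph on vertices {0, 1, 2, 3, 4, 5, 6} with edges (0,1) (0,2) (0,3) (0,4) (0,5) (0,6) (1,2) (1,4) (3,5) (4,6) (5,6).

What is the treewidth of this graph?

2

A width-2 tree decomposition is:
Bags: B1 = {0, 3, 5}  B2 = {0, 5, 6}  B3 = {0, 4, 6}  B4 = {0, 1, 4}  B5 = {0, 1, 2}
Tree: B1–B2, B2–B3, B3–B4, B4–B5
The largest bag has 3 vertices, giving width 2; this decomposition certifies tw(G) ≤ 2. For the lower bound, the 3 vertices {0, 1, 2} are pairwise adjacent, and any tree decomposition puts a clique entirely inside one bag — forcing width ≥ 2. The upper and lower bounds meet at 2, so that is the treewidth.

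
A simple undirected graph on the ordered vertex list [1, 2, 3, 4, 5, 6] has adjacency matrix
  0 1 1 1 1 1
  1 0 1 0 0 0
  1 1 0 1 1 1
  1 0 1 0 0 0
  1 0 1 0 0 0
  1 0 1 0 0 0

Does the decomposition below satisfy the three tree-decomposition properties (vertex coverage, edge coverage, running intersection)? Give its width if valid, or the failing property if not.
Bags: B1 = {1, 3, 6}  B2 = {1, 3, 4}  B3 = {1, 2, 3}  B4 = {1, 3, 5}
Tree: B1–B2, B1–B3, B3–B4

Vertex coverage: the bags together contain {1, 2, 3, 4, 5, 6}, the full vertex set. Edge coverage: each edge of G has both endpoints in at least one bag. Running intersection: for every vertex, the bags containing it form a connected subtree. All three properties hold, so this is a valid tree decomposition of width max|bag| − 1 = 2, and hence tw(G) ≤ 2.

Yes; width 2.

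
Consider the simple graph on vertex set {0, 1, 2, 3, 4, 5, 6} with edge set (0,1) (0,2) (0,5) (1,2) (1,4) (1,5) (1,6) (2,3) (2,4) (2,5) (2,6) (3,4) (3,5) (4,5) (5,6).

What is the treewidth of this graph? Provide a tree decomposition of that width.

Treewidth 3.
Bags: B1 = {2, 3, 4, 5}  B2 = {1, 2, 4, 5}  B3 = {0, 1, 2, 5}  B4 = {1, 2, 5, 6}
Tree: B1–B2, B2–B3, B2–B4

Every bag has size at most 4, so the width is 4 − 1 = 3 and tw(G) ≤ 3. Conversely, {0, 1, 2, 5} is a clique of size 4, and the vertices of any clique must share a bag in every tree decomposition; so some bag has ≥ 4 vertices and tw(G) ≥ 3. Therefore the treewidth is 3.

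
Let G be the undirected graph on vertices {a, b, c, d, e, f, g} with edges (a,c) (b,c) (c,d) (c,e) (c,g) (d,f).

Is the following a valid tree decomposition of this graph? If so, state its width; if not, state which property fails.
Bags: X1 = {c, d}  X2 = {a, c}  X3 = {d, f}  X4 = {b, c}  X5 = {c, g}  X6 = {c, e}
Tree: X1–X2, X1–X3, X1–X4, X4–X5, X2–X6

Yes; width 1.

Checking the three conditions: (i) the bags cover all of {a, b, c, d, e, f, g}; (ii) for each edge, some bag contains both endpoints; (iii) the bags containing any fixed vertex form a subtree. All hold, so the decomposition is valid with width 2 − 1 = 1.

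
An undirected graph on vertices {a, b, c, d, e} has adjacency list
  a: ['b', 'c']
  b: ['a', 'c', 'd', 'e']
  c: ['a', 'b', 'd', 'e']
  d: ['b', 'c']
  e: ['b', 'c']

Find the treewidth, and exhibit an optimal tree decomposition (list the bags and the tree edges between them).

Treewidth 2.
One optimal decomposition is:
Bags: B1 = {b, c, e}  B2 = {a, b, c}  B3 = {b, c, d}
Tree: B1–B2, B2–B3

The largest bag has 3 vertices, giving width 2; this decomposition certifies tw(G) ≤ 2. On the other hand G contains the 3-clique {b, c, d}. A clique must lie in a single bag of any decomposition, so no decomposition can have width below 2. Therefore the treewidth is 2.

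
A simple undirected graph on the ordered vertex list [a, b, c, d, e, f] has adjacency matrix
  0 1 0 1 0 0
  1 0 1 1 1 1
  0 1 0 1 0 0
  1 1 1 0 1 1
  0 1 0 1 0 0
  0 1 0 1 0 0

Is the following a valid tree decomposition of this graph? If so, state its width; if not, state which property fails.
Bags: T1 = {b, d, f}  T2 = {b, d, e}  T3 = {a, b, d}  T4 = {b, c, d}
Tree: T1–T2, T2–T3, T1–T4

Yes; width 2.

Checking the three conditions: (i) the bags cover all of {a, b, c, d, e, f}; (ii) for each edge, some bag contains both endpoints; (iii) the bags containing any fixed vertex form a subtree. All hold, so the decomposition is valid with width 3 − 1 = 2.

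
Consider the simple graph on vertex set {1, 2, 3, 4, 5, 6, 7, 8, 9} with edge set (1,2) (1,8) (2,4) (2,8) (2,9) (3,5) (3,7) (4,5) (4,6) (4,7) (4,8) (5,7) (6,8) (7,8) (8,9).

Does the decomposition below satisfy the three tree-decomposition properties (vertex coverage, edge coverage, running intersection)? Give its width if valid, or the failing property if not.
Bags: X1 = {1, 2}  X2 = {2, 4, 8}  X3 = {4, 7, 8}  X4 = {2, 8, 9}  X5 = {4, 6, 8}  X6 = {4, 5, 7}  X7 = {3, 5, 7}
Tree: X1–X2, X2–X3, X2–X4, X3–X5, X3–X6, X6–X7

A tree decomposition must satisfy three properties: every vertex lies in some bag; for every edge, both endpoints lie together in some bag; and for every vertex, the bags containing it form a connected subtree. Here edge (8,1) lies in no bag, so the decomposition is invalid.

No — edge (8,1) lies in no bag.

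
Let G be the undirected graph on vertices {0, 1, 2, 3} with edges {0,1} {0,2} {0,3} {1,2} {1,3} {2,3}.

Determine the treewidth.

A width-3 tree decomposition is:
Bags: B1 = {0, 1, 2, 3}
Tree: (single bag)
A single bag containing all 4 vertices is trivially a valid decomposition of width 3. On the other hand G contains the 4-clique {0, 1, 2, 3}. A clique must lie in a single bag of any decomposition, so no decomposition can have width below 3. The upper and lower bounds meet at 3, so that is the treewidth.

3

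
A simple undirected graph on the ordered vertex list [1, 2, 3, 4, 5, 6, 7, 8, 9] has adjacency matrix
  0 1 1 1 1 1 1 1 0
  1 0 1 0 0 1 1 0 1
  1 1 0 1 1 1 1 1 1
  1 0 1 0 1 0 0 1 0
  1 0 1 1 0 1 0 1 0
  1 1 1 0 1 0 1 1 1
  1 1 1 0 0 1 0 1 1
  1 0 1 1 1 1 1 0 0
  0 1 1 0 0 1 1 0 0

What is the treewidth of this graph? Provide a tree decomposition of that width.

Treewidth 4.
Bags: B1 = {1, 3, 6, 7, 8}  B2 = {1, 3, 5, 6, 8}  B3 = {1, 3, 4, 5, 8}  B4 = {1, 2, 3, 6, 7}  B5 = {2, 3, 6, 7, 9}
Tree: B1–B2, B2–B3, B1–B4, B4–B5

Each bag holds 5 vertices, so the decomposition has width 4, which upper-bounds the treewidth. On the other hand G contains the 5-clique {1, 3, 4, 5, 8}. A clique must lie in a single bag of any decomposition, so no decomposition can have width below 4. Therefore the treewidth is 4.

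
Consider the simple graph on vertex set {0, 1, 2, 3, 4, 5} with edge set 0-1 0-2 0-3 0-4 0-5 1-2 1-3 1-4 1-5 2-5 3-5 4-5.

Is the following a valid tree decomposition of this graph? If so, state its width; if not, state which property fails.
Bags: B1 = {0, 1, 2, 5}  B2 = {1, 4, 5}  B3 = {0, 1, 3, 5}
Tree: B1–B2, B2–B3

No — edge (0,4) lies in no bag.

A tree decomposition must satisfy three properties: every vertex lies in some bag; for every edge, both endpoints lie together in some bag; and for every vertex, the bags containing it form a connected subtree. Here edge (0,4) lies in no bag, so the decomposition is invalid.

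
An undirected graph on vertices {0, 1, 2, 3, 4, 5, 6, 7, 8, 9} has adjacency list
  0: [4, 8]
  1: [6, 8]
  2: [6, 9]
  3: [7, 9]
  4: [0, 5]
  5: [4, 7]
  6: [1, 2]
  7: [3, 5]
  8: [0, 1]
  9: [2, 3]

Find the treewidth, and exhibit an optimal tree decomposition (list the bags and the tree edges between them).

Each bag holds 3 vertices, so the decomposition has width 2, which upper-bounds the treewidth. The edges 6–1–8–0–4–5–7–3–9–2–6 form a cycle, so G is not a tree and its treewidth is at least 2. Therefore the treewidth is 2.

Treewidth 2.
One optimal decomposition is:
Bags: B1 = {1, 6, 8}  B2 = {0, 6, 8}  B3 = {0, 4, 6}  B4 = {4, 5, 6}  B5 = {5, 6, 7}  B6 = {3, 6, 7}  B7 = {3, 6, 9}  B8 = {2, 6, 9}
Tree: B1–B2, B2–B3, B3–B4, B4–B5, B5–B6, B6–B7, B7–B8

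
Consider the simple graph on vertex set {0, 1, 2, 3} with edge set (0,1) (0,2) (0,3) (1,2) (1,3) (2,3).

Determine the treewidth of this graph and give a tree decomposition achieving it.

Treewidth 3.
Bags: B1 = {0, 1, 2, 3}
Tree: (single bag)

A single bag containing all 4 vertices is trivially a valid decomposition of width 3. For the lower bound, the 4 vertices {0, 1, 2, 3} are pairwise adjacent, and any tree decomposition puts a clique entirely inside one bag — forcing width ≥ 3. Hence tw(G) = 3 exactly.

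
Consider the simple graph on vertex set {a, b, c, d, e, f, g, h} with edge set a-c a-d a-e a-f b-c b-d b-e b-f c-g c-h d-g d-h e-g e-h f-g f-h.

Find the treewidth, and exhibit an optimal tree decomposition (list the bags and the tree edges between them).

Each bag holds 5 vertices, so the decomposition has width 4, which upper-bounds the treewidth. For the lower bound: the 5 vertex sets {e,g}, {b,f}, {d,h}, {c}, {a} are disjoint, each induces a connected subgraph, and every pair is joined by at least one edge of G. Contracting each set to a single vertex therefore yields K_{5} as a minor, and since treewidth is minor-monotone, tw(G) ≥ tw(K_{5}) = 4. The upper and lower bounds meet at 4, so that is the treewidth.

Treewidth 4.
One optimal decomposition is:
Bags: B1 = {c, d, e, f, g}  B2 = {b, c, d, e, f}  B3 = {c, d, e, f, h}  B4 = {a, c, d, e, f}
Tree: B1–B2, B2–B3, B3–B4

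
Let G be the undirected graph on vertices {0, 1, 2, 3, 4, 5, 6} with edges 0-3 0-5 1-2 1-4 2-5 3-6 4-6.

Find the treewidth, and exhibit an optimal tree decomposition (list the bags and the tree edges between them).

Every bag has size at most 3, so the width is 3 − 1 = 2 and tw(G) ≤ 2. The edges 5–2–1–4–6–3–0–5 form a cycle, so G is not a tree and its treewidth is at least 2. Hence tw(G) = 2 exactly.

Treewidth 2.
Bags: B1 = {1, 2, 5}  B2 = {1, 4, 5}  B3 = {4, 5, 6}  B4 = {3, 5, 6}  B5 = {0, 3, 5}
Tree: B1–B2, B2–B3, B3–B4, B4–B5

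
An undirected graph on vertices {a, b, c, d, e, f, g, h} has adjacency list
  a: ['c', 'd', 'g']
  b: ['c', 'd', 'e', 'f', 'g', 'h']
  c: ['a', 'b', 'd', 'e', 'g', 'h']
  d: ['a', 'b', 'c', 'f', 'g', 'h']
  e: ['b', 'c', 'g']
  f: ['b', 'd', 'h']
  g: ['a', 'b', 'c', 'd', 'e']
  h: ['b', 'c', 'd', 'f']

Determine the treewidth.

3

A width-3 tree decomposition is:
Bags: B1 = {b, c, d, h}  B2 = {b, c, d, g}  B3 = {a, c, d, g}  B4 = {b, c, e, g}  B5 = {b, d, f, h}
Tree: B1–B2, B2–B3, B2–B4, B1–B5
Every bag has size at most 4, so the width is 4 − 1 = 3 and tw(G) ≤ 3. For the lower bound, the 4 vertices {a, c, d, g} are pairwise adjacent, and any tree decomposition puts a clique entirely inside one bag — forcing width ≥ 3. Hence tw(G) = 3 exactly.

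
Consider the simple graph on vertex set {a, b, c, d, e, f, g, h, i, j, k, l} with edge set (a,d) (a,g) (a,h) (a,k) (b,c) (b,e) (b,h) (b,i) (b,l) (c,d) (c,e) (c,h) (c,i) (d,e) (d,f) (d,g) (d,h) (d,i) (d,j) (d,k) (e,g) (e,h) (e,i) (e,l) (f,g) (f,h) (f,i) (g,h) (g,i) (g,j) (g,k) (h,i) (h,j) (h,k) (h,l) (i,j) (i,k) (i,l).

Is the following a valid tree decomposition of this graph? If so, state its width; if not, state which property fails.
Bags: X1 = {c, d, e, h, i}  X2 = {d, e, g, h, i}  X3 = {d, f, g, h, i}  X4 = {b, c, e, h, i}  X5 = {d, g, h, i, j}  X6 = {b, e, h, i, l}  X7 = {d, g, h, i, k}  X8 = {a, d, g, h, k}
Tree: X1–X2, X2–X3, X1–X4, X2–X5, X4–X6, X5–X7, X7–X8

Checking the three conditions: (i) the bags cover all of {a, b, c, d, e, f, g, h, i, j, k, l}; (ii) for each edge, some bag contains both endpoints; (iii) the bags containing any fixed vertex form a subtree. All hold, so the decomposition is valid with width 5 − 1 = 4.

Yes; width 4.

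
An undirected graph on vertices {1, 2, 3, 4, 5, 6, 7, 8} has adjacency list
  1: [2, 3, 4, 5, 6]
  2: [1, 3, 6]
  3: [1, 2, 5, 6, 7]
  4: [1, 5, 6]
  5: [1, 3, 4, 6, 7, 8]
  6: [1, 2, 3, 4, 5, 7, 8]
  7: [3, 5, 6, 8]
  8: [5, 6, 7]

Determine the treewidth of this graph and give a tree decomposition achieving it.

Treewidth 3.
Bags: B1 = {1, 3, 5, 6}  B2 = {3, 5, 6, 7}  B3 = {1, 2, 3, 6}  B4 = {5, 6, 7, 8}  B5 = {1, 4, 5, 6}
Tree: B1–B2, B1–B3, B2–B4, B1–B5

Each bag holds 4 vertices, so the decomposition has width 3, which upper-bounds the treewidth. On the other hand G contains the 4-clique {1, 2, 3, 6}. A clique must lie in a single bag of any decomposition, so no decomposition can have width below 3. Combining the bounds, tw(G) = 3.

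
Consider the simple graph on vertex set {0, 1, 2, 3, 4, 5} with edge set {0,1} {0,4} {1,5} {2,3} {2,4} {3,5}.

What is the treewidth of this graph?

A width-2 tree decomposition is:
Bags: B1 = {1, 3, 5}  B2 = {0, 1, 3}  B3 = {0, 3, 4}  B4 = {2, 3, 4}
Tree: B1–B2, B2–B3, B3–B4
Every bag has size at most 3, so the width is 3 − 1 = 2 and tw(G) ≤ 2. The edges 3–5–1–0–4–2–3 form a cycle, so G is not a tree and its treewidth is at least 2. The upper and lower bounds meet at 2, so that is the treewidth.

2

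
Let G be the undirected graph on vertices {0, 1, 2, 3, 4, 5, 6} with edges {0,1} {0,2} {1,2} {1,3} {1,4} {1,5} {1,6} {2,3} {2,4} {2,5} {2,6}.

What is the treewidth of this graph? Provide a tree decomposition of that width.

Every bag has size at most 3, so the width is 3 − 1 = 2 and tw(G) ≤ 2. Conversely, {0, 1, 2} is a clique of size 3, and the vertices of any clique must share a bag in every tree decomposition; so some bag has ≥ 3 vertices and tw(G) ≥ 2. The upper and lower bounds meet at 2, so that is the treewidth.

Treewidth 2.
Bags: B1 = {1, 2, 5}  B2 = {0, 1, 2}  B3 = {1, 2, 4}  B4 = {1, 2, 6}  B5 = {1, 2, 3}
Tree: B1–B2, B1–B3, B1–B4, B1–B5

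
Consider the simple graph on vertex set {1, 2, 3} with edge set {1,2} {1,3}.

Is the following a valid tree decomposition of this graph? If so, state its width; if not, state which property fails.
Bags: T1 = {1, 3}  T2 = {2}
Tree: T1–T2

A tree decomposition must satisfy three properties: every vertex lies in some bag; for every edge, both endpoints lie together in some bag; and for every vertex, the bags containing it form a connected subtree. Here edge (1,2) lies in no bag, so the decomposition is invalid.

No — edge (1,2) lies in no bag.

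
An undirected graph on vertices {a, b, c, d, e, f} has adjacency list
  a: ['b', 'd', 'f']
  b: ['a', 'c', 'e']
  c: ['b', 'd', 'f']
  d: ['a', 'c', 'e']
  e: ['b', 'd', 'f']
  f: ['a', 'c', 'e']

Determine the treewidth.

3

A width-3 tree decomposition is:
Bags: B1 = {b, d, e, f}  B2 = {b, c, d, f}  B3 = {a, b, d, f}
Tree: B1–B2, B2–B3
The largest bag has 4 vertices, giving width 3; this decomposition certifies tw(G) ≤ 3. For the lower bound: the 4 vertex sets {e,f}, {b,c}, {d}, {a} are disjoint, each induces a connected subgraph, and every pair is joined by at least one edge of G. Contracting each set to a single vertex therefore yields K_{4} as a minor, and since treewidth is minor-monotone, tw(G) ≥ tw(K_{4}) = 3. Hence tw(G) = 3 exactly.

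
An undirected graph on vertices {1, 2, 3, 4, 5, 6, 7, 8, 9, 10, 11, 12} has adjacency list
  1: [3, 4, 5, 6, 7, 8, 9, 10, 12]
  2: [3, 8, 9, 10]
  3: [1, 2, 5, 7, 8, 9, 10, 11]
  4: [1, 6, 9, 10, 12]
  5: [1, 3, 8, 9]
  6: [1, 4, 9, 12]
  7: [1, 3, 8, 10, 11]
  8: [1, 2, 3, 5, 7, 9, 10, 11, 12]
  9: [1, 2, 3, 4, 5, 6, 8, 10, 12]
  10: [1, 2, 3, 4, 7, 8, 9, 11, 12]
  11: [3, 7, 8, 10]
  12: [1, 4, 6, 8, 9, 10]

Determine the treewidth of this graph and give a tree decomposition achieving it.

Every bag has size at most 5, so the width is 5 − 1 = 4 and tw(G) ≤ 4. For the lower bound, the 5 vertices {1, 3, 8, 9, 10} are pairwise adjacent, and any tree decomposition puts a clique entirely inside one bag — forcing width ≥ 4. Combining the bounds, tw(G) = 4.

Treewidth 4.
One optimal decomposition is:
Bags: B1 = {1, 3, 5, 8, 9}  B2 = {1, 3, 8, 9, 10}  B3 = {1, 3, 7, 8, 10}  B4 = {3, 7, 8, 10, 11}  B5 = {1, 8, 9, 10, 12}  B6 = {1, 4, 9, 10, 12}  B7 = {2, 3, 8, 9, 10}  B8 = {1, 4, 6, 9, 12}
Tree: B1–B2, B2–B3, B3–B4, B2–B5, B5–B6, B2–B7, B6–B8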